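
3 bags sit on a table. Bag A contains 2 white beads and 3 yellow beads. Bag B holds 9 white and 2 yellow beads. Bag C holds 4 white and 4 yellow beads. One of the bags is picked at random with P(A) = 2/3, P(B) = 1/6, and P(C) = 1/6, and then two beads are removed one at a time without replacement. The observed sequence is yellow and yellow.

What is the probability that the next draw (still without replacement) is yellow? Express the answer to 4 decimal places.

0.3291

For each hypothesis, P(data | H) works out to: P(data | bag A) = (3/5)(2/4) = 0.3; P(data | bag B) = (2/11)(1/10) = 0.018182; P(data | bag C) = (4/8)(3/7) = 0.21429.
Multiplying each by its prior: 2/3 · 0.3 = 0.2, 1/6 · 0.018182 = 0.0030303, 1/6 · 0.21429 = 0.035714; with total 0.23874.
Normalising, the posterior is P(bag A | data) = 0.83772, P(bag B | data) = 0.012693, P(bag C | data) = 0.14959.
Averaging over the posterior, P(yellow next | data) = (1/3)(0.83772) + (0)(0.012693) + (1/3)(0.14959) = 0.3291.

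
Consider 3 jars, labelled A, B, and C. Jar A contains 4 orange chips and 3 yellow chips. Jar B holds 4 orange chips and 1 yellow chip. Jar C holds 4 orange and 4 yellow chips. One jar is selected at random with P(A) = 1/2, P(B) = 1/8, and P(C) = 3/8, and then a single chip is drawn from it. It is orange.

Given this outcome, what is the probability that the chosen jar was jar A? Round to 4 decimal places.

Under each hypothesis, the probability of this draw is: P(data | jar A) = (4/7) = 4/7; P(data | jar B) = (4/5) = 4/5; P(data | jar C) = (4/8) = 1/2.
The prior-weighted likelihoods are 1/2 · 4/7 = 2/7, 1/8 · 4/5 = 1/10, 3/8 · 1/2 = 3/16; these sum to 321/560.
By Bayes' rule, P(jar A | data) = (2/7) / (321/560) = 160/321.

0.4984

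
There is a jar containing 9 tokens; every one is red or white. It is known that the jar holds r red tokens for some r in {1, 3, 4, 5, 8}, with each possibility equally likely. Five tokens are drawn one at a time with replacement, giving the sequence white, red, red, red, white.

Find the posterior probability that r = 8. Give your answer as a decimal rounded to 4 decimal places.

For each hypothesis, P(data | H) works out to: P(data | r = 1) = (8/9)(1/9)(1/9)(1/9)(8/9) = 0.0010838; P(data | r = 3) = (6/9)(3/9)(3/9)(3/9)(6/9) = 0.016461; P(data | r = 4) = (5/9)(4/9)(4/9)(4/9)(5/9) = 0.027096; P(data | r = 5) = (4/9)(5/9)(5/9)(5/9)(4/9) = 0.03387; P(data | r = 8) = (1/9)(8/9)(8/9)(8/9)(1/9) = 0.0086708.
Weighting by the prior gives 1/5 · 0.0010838 = 0.00021677, 1/5 · 0.016461 = 0.0032922, 1/5 · 0.027096 = 0.0054192, 1/5 · 0.03387 = 0.006774, 1/5 · 0.0086708 = 0.0017342; these sum to 0.017436.
By Bayes' rule, P(r = 8 | data) = (0.0017342) / (0.017436) = 0.099456.

0.0995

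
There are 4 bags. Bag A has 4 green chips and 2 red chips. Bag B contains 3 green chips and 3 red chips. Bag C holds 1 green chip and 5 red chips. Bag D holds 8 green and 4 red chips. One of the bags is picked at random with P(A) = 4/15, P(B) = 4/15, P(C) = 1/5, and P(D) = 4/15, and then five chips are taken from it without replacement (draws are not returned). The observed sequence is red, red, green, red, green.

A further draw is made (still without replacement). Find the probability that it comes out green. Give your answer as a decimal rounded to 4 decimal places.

0.9685

Compute the likelihood of the observed sequence for each case: P(data | bag A) = (2/6)(1/5)(4/4)(0/3) = 0; P(data | bag B) = (3/6)(2/5)(3/4)(1/3)(2/2) = 0.05; P(data | bag C) = (5/6)(4/5)(1/4)(3/3)(0/2) = 0; P(data | bag D) = (4/12)(3/11)(8/10)(2/9)(7/8) = 0.014141.
The prior-weighted likelihoods are 4/15 · 0 = 0, 4/15 · 0.05 = 0.013333, 1/5 · 0 = 0, 4/15 · 0.014141 = 0.003771; with total 0.017104.
Normalising, the posterior is P(bag A | data) = 0, P(bag B | data) = 0.77953, P(bag C | data) = 0, P(bag D | data) = 0.22047.
Averaging over the posterior, P(green next | data) = (1)(0.77953) + (6/7)(0.22047) = 0.9685.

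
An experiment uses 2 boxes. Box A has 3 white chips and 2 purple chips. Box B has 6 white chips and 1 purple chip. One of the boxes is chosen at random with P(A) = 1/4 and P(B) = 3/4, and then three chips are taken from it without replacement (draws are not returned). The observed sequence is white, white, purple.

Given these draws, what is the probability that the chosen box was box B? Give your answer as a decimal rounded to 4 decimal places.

Compute the likelihood of the observed sequence for each case: P(data | box A) = (3/5)(2/4)(2/3) = 1/5; P(data | box B) = (6/7)(5/6)(1/5) = 1/7.
The prior-weighted likelihoods are 1/4 · 1/5 = 1/20, 3/4 · 1/7 = 3/28; with total 11/70.
So P(box B | data) = (3/28) / (11/70) = 15/22.

0.6818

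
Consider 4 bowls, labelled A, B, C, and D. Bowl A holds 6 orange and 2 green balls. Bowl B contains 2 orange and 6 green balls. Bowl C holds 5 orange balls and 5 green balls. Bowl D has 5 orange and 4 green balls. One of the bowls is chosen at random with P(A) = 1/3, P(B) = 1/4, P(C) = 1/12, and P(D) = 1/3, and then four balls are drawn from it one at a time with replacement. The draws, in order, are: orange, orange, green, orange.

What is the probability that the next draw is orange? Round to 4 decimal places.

The likelihood of the observed sequence under each hypothesis: P(data | bowl A) = (6/8)(6/8)(2/8)(6/8) = 0.10547; P(data | bowl B) = (2/8)(2/8)(6/8)(2/8) = 0.011719; P(data | bowl C) = (5/10)(5/10)(5/10)(5/10) = 0.0625; P(data | bowl D) = (5/9)(5/9)(4/9)(5/9) = 0.076208.
Weighting by the prior gives 1/3 · 0.10547 = 0.035156, 1/4 · 0.011719 = 0.0029297, 1/12 · 0.0625 = 0.0052083, 1/3 · 0.076208 = 0.025403; these sum to 0.068697.
Normalising, the posterior is P(bowl A | data) = 0.51176, P(bowl B | data) = 0.042647, P(bowl C | data) = 0.075816, P(bowl D | data) = 0.36978.
Averaging over the posterior, P(orange next | data) = (3/4)(0.51176) + (1/4)(0.042647) + (1/2)(0.075816) + (5/9)(0.36978) = 0.63782.

0.6378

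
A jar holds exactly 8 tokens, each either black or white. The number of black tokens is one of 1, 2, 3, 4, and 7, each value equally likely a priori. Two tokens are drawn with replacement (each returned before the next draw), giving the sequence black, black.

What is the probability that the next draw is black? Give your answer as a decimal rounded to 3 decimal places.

0.701

Under each hypothesis, the probability of the observed sequence is: P(data | r = 1) = (1/8)(1/8) = 1/64; P(data | r = 2) = (2/8)(2/8) = 1/16; P(data | r = 3) = (3/8)(3/8) = 9/64; P(data | r = 4) = (4/8)(4/8) = 1/4; P(data | r = 7) = (7/8)(7/8) = 49/64.
Weighting by the prior gives 1/5 · 1/64 = 1/320, 1/5 · 1/16 = 1/80, 1/5 · 9/64 = 9/320, 1/5 · 1/4 = 1/20, 1/5 · 49/64 = 49/320; these sum to 79/320.
Dividing through by the total gives posterior P(r = 1 | data) = 1/79, P(r = 2 | data) = 4/79, P(r = 3 | data) = 9/79, P(r = 4 | data) = 16/79, P(r = 7 | data) = 49/79.
The predictive probability is P(black next | data) = (1/8)(1/79) + (1/4)(4/79) + (3/8)(9/79) + (1/2)(16/79) + (7/8)(49/79) = 443/632.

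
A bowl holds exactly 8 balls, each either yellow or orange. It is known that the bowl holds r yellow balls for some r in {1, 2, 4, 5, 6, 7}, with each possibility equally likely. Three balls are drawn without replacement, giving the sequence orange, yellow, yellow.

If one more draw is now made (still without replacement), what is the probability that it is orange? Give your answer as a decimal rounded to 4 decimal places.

For each hypothesis, P(data | H) works out to: P(data | r = 1) = (7/8)(1/7)(0/6) = 0; P(data | r = 2) = (6/8)(2/7)(1/6) = 1/28; P(data | r = 4) = (4/8)(4/7)(3/6) = 1/7; P(data | r = 5) = (3/8)(5/7)(4/6) = 5/28; P(data | r = 6) = (2/8)(6/7)(5/6) = 5/28; P(data | r = 7) = (1/8)(7/7)(6/6) = 1/8.
Multiplying each by its prior: 1/6 · 0 = 0, 1/6 · 1/28 = 1/168, 1/6 · 1/7 = 1/42, 1/6 · 5/28 = 5/168, 1/6 · 5/28 = 5/168, 1/6 · 1/8 = 1/48; with total 37/336.
Dividing through by the total gives posterior P(r = 1 | data) = 0, P(r = 2 | data) = 2/37, P(r = 4 | data) = 8/37, P(r = 5 | data) = 10/37, P(r = 6 | data) = 10/37, P(r = 7 | data) = 7/37.
The predictive probability is P(orange next | data) = (1)(2/37) + (3/5)(8/37) + (2/5)(10/37) + (1/5)(10/37) + (0)(7/37) = 64/185.

0.3459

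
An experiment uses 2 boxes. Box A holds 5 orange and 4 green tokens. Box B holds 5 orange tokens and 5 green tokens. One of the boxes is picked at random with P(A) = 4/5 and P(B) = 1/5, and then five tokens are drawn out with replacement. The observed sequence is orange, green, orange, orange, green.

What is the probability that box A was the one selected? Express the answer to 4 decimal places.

0.8126

Compute the likelihood of the observed sequence for each case: P(data | box A) = (5/9)(4/9)(5/9)(5/9)(4/9) = 0.03387; P(data | box B) = (5/10)(5/10)(5/10)(5/10)(5/10) = 0.03125.
Weighting by the prior gives 4/5 · 0.03387 = 0.027096, 1/5 · 0.03125 = 0.00625; with total 0.033346.
Hence P(box A | data) = (0.027096) / (0.033346) = 0.81257.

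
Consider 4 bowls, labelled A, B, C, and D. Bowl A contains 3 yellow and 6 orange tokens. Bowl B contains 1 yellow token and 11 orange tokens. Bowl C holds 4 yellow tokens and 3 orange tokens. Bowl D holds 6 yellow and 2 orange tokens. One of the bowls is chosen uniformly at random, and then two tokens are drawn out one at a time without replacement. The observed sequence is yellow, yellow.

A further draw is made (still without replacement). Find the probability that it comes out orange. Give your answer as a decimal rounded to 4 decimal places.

Under each hypothesis, the probability of the observed sequence is: P(data | bowl A) = (3/9)(2/8) = 1/12; P(data | bowl B) = (1/12)(0/11) = 0; P(data | bowl C) = (4/7)(3/6) = 2/7; P(data | bowl D) = (6/8)(5/7) = 15/28.
Weighting by the prior gives 1/4 · 1/12 = 1/48, 1/4 · 0 = 0, 1/4 · 2/7 = 1/14, 1/4 · 15/28 = 15/112; these sum to 19/84.
Normalising, the posterior is P(bowl A | data) = 7/76, P(bowl B | data) = 0, P(bowl C | data) = 6/19, P(bowl D | data) = 45/76.
So P(orange next | data) = Σ P(orange next | H) P(H | data) = (6/7)(7/76) + (3/5)(6/19) + (1/3)(45/76) = 177/380.

0.4658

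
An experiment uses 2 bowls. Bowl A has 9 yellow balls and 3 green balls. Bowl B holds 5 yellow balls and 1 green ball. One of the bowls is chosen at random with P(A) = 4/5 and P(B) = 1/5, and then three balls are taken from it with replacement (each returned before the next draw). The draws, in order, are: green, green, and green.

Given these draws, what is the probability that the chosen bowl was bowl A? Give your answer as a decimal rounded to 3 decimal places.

Compute the likelihood of the observed sequence for each case: P(data | bowl A) = (3/12)(3/12)(3/12) = 0.015625; P(data | bowl B) = (1/6)(1/6)(1/6) = 0.0046296.
Multiplying each by its prior: 4/5 · 0.015625 = 0.0125, 1/5 · 0.0046296 = 0.00092593; summing to 0.013426.
Therefore the posterior P(bowl A | data) = (0.0125) / (0.013426) = 0.93103.

0.931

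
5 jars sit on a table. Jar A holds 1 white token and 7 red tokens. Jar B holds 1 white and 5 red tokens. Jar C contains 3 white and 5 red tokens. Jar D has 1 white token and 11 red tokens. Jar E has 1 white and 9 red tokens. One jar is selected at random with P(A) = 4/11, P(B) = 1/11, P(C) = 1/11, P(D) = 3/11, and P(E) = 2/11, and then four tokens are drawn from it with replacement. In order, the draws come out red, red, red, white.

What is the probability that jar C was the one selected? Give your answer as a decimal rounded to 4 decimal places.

Compute the likelihood of the observed sequence for each case: P(data | jar A) = (7/8)(7/8)(7/8)(1/8) = 0.08374; P(data | jar B) = (5/6)(5/6)(5/6)(1/6) = 0.096451; P(data | jar C) = (5/8)(5/8)(5/8)(3/8) = 0.091553; P(data | jar D) = (11/12)(11/12)(11/12)(1/12) = 0.064188; P(data | jar E) = (9/10)(9/10)(9/10)(1/10) = 0.0729.
The prior-weighted likelihoods are 4/11 · 0.08374 = 0.030451, 1/11 · 0.096451 = 0.0087682, 1/11 · 0.091553 = 0.008323, 3/11 · 0.064188 = 0.017506, 2/11 · 0.0729 = 0.013255; these sum to 0.078303.
By Bayes' rule, P(jar C | data) = (0.008323) / (0.078303) = 0.10629.

0.1063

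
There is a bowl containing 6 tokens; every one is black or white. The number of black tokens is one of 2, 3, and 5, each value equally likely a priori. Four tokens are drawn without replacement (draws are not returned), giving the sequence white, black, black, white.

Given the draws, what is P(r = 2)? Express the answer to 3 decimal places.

Compute the likelihood of the observed sequence for each case: P(data | r = 2) = (4/6)(2/5)(1/4)(3/3) = 1/15; P(data | r = 3) = (3/6)(3/5)(2/4)(2/3) = 1/10; P(data | r = 5) = (1/6)(5/5)(4/4)(0/3) = 0.
Weighting by the prior gives 1/3 · 1/15 = 1/45, 1/3 · 1/10 = 1/30, 1/3 · 0 = 0; with total 1/18.
So P(r = 2 | data) = (1/45) / (1/18) = 2/5.

0.400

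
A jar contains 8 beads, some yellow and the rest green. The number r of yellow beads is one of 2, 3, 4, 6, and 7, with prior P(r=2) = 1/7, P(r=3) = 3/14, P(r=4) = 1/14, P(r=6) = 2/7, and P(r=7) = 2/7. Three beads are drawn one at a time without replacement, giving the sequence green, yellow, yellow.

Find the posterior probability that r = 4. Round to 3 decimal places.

0.084

The likelihood of the observed sequence under each hypothesis: P(data | r = 2) = (6/8)(2/7)(1/6) = 1/28; P(data | r = 3) = (5/8)(3/7)(2/6) = 5/56; P(data | r = 4) = (4/8)(4/7)(3/6) = 1/7; P(data | r = 6) = (2/8)(6/7)(5/6) = 5/28; P(data | r = 7) = (1/8)(7/7)(6/6) = 1/8.
Weighting by the prior gives 1/7 · 1/28 = 1/196, 3/14 · 5/56 = 15/784, 1/14 · 1/7 = 1/98, 2/7 · 5/28 = 5/98, 2/7 · 1/8 = 1/28; these sum to 95/784.
Hence P(r = 4 | data) = (1/98) / (95/784) = 8/95.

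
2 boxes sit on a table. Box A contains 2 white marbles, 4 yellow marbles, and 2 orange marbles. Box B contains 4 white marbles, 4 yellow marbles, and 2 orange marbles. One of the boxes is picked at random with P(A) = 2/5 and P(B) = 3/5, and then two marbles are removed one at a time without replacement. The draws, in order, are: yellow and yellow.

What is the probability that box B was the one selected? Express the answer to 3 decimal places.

0.483

Compute the likelihood of the observed sequence for each case: P(data | box A) = (4/8)(3/7) = 3/14; P(data | box B) = (4/10)(3/9) = 2/15.
Multiplying each by its prior: 2/5 · 3/14 = 3/35, 3/5 · 2/15 = 2/25; these sum to 29/175.
So P(box B | data) = (2/25) / (29/175) = 14/29.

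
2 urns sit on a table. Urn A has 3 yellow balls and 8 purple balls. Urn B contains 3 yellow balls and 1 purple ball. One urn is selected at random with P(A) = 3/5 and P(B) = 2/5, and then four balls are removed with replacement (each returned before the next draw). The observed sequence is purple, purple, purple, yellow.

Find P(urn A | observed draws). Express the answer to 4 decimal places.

0.9307

The likelihood of the observed sequence under each hypothesis: P(data | urn A) = (8/11)(8/11)(8/11)(3/11) = 0.10491; P(data | urn B) = (1/4)(1/4)(1/4)(3/4) = 0.011719.
Weighting by the prior gives 3/5 · 0.10491 = 0.062947, 2/5 · 0.011719 = 0.0046875; with total 0.067634.
Hence P(urn A | data) = (0.062947) / (0.067634) = 0.93069.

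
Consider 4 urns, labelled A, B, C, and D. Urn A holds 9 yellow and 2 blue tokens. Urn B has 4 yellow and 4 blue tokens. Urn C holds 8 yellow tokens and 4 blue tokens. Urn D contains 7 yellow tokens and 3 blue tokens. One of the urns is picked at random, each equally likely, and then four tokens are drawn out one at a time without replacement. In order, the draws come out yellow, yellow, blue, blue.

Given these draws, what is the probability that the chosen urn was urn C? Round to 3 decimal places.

The likelihood of the observed sequence under each hypothesis: P(data | urn A) = (9/11)(8/10)(2/9)(1/8) = 0.018182; P(data | urn B) = (4/8)(3/7)(4/6)(3/5) = 0.085714; P(data | urn C) = (8/12)(7/11)(4/10)(3/9) = 0.056566; P(data | urn D) = (7/10)(6/9)(3/8)(2/7) = 0.05.
Multiplying each by its prior: 1/4 · 0.018182 = 0.0045455, 1/4 · 0.085714 = 0.021429, 1/4 · 0.056566 = 0.014141, 1/4 · 0.05 = 0.0125; summing to 0.052615.
Therefore the posterior P(urn C | data) = (0.014141) / (0.052615) = 0.26877.

0.269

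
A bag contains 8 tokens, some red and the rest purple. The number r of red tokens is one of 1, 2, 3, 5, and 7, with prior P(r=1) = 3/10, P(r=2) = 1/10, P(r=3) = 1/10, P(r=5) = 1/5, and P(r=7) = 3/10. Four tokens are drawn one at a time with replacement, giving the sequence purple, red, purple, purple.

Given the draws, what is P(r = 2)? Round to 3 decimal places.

0.203

For each hypothesis, P(data | H) works out to: P(data | r = 1) = (7/8)(1/8)(7/8)(7/8) = 0.08374; P(data | r = 2) = (6/8)(2/8)(6/8)(6/8) = 0.10547; P(data | r = 3) = (5/8)(3/8)(5/8)(5/8) = 0.091553; P(data | r = 5) = (3/8)(5/8)(3/8)(3/8) = 0.032959; P(data | r = 7) = (1/8)(7/8)(1/8)(1/8) = 0.001709.
Weighting by the prior gives 3/10 · 0.08374 = 0.025122, 1/10 · 0.10547 = 0.010547, 1/10 · 0.091553 = 0.0091553, 1/5 · 0.032959 = 0.0065918, 3/10 · 0.001709 = 0.0005127; summing to 0.051929.
By Bayes' rule, P(r = 2 | data) = (0.010547) / (0.051929) = 0.2031.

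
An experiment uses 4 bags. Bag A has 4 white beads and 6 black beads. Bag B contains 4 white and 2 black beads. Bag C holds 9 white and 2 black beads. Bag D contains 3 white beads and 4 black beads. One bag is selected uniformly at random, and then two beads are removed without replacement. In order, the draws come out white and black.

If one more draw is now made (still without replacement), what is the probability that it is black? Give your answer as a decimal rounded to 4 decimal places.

0.4304

Compute the likelihood of the observed sequence for each case: P(data | bag A) = (4/10)(6/9) = 4/15; P(data | bag B) = (4/6)(2/5) = 4/15; P(data | bag C) = (9/11)(2/10) = 9/55; P(data | bag D) = (3/7)(4/6) = 2/7.
The prior-weighted likelihoods are 1/4 · 4/15 = 1/15, 1/4 · 4/15 = 1/15, 1/4 · 9/55 = 9/220, 1/4 · 2/7 = 1/14; with total 227/924.
The posterior is then P(bag A | data) = 0.27137, P(bag B | data) = 0.27137, P(bag C | data) = 0.16652, P(bag D | data) = 0.29075.
Averaging over the posterior, P(black next | data) = (5/8)(0.27137) + (1/4)(0.27137) + (1/9)(0.16652) + (3/5)(0.29075) = 0.4304.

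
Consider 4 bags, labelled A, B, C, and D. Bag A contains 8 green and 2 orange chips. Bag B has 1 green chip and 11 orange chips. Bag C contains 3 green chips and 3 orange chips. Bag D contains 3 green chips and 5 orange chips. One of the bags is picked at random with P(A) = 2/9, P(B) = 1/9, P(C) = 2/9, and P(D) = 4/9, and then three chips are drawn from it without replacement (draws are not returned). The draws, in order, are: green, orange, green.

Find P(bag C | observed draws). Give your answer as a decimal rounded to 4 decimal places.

Compute the likelihood of the observed sequence for each case: P(data | bag A) = (8/10)(2/9)(7/8) = 7/45; P(data | bag B) = (1/12)(11/11)(0/10) = 0; P(data | bag C) = (3/6)(3/5)(2/4) = 3/20; P(data | bag D) = (3/8)(5/7)(2/6) = 5/56.
Weighting by the prior gives 2/9 · 7/45 = 14/405, 1/9 · 0 = 0, 2/9 · 3/20 = 1/30, 4/9 · 5/56 = 5/126; with total 61/567.
So P(bag C | data) = (1/30) / (61/567) = 189/610.

0.3098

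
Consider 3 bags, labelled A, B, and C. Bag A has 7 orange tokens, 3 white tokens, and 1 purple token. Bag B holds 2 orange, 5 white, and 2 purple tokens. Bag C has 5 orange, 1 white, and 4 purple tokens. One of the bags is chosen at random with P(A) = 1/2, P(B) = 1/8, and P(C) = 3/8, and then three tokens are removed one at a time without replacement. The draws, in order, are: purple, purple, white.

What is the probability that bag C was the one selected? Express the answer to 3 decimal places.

0.716

Under each hypothesis, the probability of the observed sequence is: P(data | bag A) = (1/11)(0/10) = 0; P(data | bag B) = (2/9)(1/8)(5/7) = 0.019841; P(data | bag C) = (4/10)(3/9)(1/8) = 0.016667.
Multiplying each by its prior: 1/2 · 0 = 0, 1/8 · 0.019841 = 0.0024802, 3/8 · 0.016667 = 0.00625; these sum to 0.0087302.
Therefore the posterior P(bag C | data) = (0.00625) / (0.0087302) = 0.71591.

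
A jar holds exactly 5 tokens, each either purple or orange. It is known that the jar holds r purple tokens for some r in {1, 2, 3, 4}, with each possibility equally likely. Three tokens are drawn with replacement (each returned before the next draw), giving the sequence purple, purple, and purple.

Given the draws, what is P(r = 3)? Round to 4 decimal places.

0.2700

The likelihood of the observed sequence under each hypothesis: P(data | r = 1) = (1/5)(1/5)(1/5) = 1/125; P(data | r = 2) = (2/5)(2/5)(2/5) = 8/125; P(data | r = 3) = (3/5)(3/5)(3/5) = 27/125; P(data | r = 4) = (4/5)(4/5)(4/5) = 64/125.
The prior-weighted likelihoods are 1/4 · 1/125 = 1/500, 1/4 · 8/125 = 2/125, 1/4 · 27/125 = 27/500, 1/4 · 64/125 = 16/125; with total 1/5.
Hence P(r = 3 | data) = (27/500) / (1/5) = 27/100.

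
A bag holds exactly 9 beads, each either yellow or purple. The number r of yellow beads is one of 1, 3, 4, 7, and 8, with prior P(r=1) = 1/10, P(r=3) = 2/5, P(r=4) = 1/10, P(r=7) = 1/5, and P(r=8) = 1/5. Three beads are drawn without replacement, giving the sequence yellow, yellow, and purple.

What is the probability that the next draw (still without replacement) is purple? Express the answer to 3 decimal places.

For each hypothesis, P(data | H) works out to: P(data | r = 1) = (1/9)(0/8) = 0; P(data | r = 3) = (3/9)(2/8)(6/7) = 0.071429; P(data | r = 4) = (4/9)(3/8)(5/7) = 0.11905; P(data | r = 7) = (7/9)(6/8)(2/7) = 0.16667; P(data | r = 8) = (8/9)(7/8)(1/7) = 0.11111.
The prior-weighted likelihoods are 1/10 · 0 = 0, 2/5 · 0.071429 = 0.028571, 1/10 · 0.11905 = 0.011905, 1/5 · 0.16667 = 0.033333, 1/5 · 0.11111 = 0.022222; summing to 0.096032.
The posterior is then P(r = 1 | data) = 0, P(r = 3 | data) = 0.29752, P(r = 4 | data) = 0.12397, P(r = 7 | data) = 0.34711, P(r = 8 | data) = 0.2314.
Averaging over the posterior, P(purple next | data) = (5/6)(0.29752) + (2/3)(0.12397) + (1/6)(0.34711) + (0)(0.2314) = 0.38843.

0.388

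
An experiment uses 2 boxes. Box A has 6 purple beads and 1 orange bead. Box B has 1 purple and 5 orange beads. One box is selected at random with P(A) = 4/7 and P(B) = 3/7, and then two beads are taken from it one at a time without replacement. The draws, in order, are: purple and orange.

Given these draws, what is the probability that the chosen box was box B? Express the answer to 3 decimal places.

0.467

The likelihood of the observed sequence under each hypothesis: P(data | box A) = (6/7)(1/6) = 1/7; P(data | box B) = (1/6)(5/5) = 1/6.
Multiplying each by its prior: 4/7 · 1/7 = 4/49, 3/7 · 1/6 = 1/14; summing to 15/98.
So P(box B | data) = (1/14) / (15/98) = 7/15.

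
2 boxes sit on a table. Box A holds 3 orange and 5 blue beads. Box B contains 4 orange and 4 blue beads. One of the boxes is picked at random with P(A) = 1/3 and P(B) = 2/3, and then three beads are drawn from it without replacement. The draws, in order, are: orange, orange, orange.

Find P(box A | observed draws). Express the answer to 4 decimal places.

0.1111

Under each hypothesis, the probability of the observed sequence is: P(data | box A) = (3/8)(2/7)(1/6) = 1/56; P(data | box B) = (4/8)(3/7)(2/6) = 1/14.
Multiplying each by its prior: 1/3 · 1/56 = 1/168, 2/3 · 1/14 = 1/21; with total 3/56.
By Bayes' rule, P(box A | data) = (1/168) / (3/56) = 1/9.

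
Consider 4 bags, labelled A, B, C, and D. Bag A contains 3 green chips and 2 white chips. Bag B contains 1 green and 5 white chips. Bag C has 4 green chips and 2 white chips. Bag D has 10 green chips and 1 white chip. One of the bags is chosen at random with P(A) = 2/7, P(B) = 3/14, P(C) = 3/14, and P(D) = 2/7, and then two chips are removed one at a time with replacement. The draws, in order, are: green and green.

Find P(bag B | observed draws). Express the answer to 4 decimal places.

Compute the likelihood of the observed sequence for each case: P(data | bag A) = (3/5)(3/5) = 0.36; P(data | bag B) = (1/6)(1/6) = 0.027778; P(data | bag C) = (4/6)(4/6) = 0.44444; P(data | bag D) = (10/11)(10/11) = 0.82645.
Weighting by the prior gives 2/7 · 0.36 = 0.10286, 3/14 · 0.027778 = 0.0059524, 3/14 · 0.44444 = 0.095238, 2/7 · 0.82645 = 0.23613; summing to 0.44018.
Hence P(bag B | data) = (0.0059524) / (0.44018) = 0.013523.

0.0135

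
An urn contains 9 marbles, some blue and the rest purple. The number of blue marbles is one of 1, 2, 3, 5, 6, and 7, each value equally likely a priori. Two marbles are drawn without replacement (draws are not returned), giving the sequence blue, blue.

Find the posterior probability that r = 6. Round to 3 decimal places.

0.300

For each hypothesis, P(data | H) works out to: P(data | r = 1) = (1/9)(0/8) = 0; P(data | r = 2) = (2/9)(1/8) = 1/36; P(data | r = 3) = (3/9)(2/8) = 1/12; P(data | r = 5) = (5/9)(4/8) = 5/18; P(data | r = 6) = (6/9)(5/8) = 5/12; P(data | r = 7) = (7/9)(6/8) = 7/12.
Multiplying each by its prior: 1/6 · 0 = 0, 1/6 · 1/36 = 1/216, 1/6 · 1/12 = 1/72, 1/6 · 5/18 = 5/108, 1/6 · 5/12 = 5/72, 1/6 · 7/12 = 7/72; these sum to 25/108.
Hence P(r = 6 | data) = (5/72) / (25/108) = 3/10.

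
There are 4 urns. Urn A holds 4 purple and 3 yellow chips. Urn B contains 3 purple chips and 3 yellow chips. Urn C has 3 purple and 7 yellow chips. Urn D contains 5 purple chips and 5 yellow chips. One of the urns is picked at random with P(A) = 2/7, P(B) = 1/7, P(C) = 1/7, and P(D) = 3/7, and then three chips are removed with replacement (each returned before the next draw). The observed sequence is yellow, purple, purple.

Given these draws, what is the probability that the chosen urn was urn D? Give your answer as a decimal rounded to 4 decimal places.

For each hypothesis, P(data | H) works out to: P(data | urn A) = (3/7)(4/7)(4/7) = 0.13994; P(data | urn B) = (3/6)(3/6)(3/6) = 0.125; P(data | urn C) = (7/10)(3/10)(3/10) = 0.063; P(data | urn D) = (5/10)(5/10)(5/10) = 0.125.
The prior-weighted likelihoods are 2/7 · 0.13994 = 0.039983, 1/7 · 0.125 = 0.017857, 1/7 · 0.063 = 0.009, 3/7 · 0.125 = 0.053571; these sum to 0.12041.
Therefore the posterior P(urn D | data) = (0.053571) / (0.12041) = 0.4449.

0.4449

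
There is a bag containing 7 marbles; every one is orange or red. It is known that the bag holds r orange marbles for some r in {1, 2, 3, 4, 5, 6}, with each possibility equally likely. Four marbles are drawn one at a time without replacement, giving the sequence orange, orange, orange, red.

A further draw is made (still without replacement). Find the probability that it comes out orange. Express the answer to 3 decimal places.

The likelihood of the observed sequence under each hypothesis: P(data | r = 1) = (1/7)(0/6) = 0; P(data | r = 2) = (2/7)(1/6)(0/5) = 0; P(data | r = 3) = (3/7)(2/6)(1/5)(4/4) = 1/35; P(data | r = 4) = (4/7)(3/6)(2/5)(3/4) = 3/35; P(data | r = 5) = (5/7)(4/6)(3/5)(2/4) = 1/7; P(data | r = 6) = (6/7)(5/6)(4/5)(1/4) = 1/7.
Weighting by the prior gives 1/6 · 0 = 0, 1/6 · 0 = 0, 1/6 · 1/35 = 1/210, 1/6 · 3/35 = 1/70, 1/6 · 1/7 = 1/42, 1/6 · 1/7 = 1/42; with total 1/15.
Normalising, the posterior is P(r = 1 | data) = 0, P(r = 2 | data) = 0, P(r = 3 | data) = 1/14, P(r = 4 | data) = 3/14, P(r = 5 | data) = 5/14, P(r = 6 | data) = 5/14.
The predictive probability is P(orange next | data) = (0)(1/14) + (1/3)(3/14) + (2/3)(5/14) + (1)(5/14) = 2/3.

0.667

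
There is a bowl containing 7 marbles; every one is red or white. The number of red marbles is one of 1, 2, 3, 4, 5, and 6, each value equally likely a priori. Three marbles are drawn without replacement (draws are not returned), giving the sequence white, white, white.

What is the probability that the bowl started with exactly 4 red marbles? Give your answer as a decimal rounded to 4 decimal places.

For each hypothesis, P(data | H) works out to: P(data | r = 1) = (6/7)(5/6)(4/5) = 4/7; P(data | r = 2) = (5/7)(4/6)(3/5) = 2/7; P(data | r = 3) = (4/7)(3/6)(2/5) = 4/35; P(data | r = 4) = (3/7)(2/6)(1/5) = 1/35; P(data | r = 5) = (2/7)(1/6)(0/5) = 0; P(data | r = 6) = (1/7)(0/6) = 0.
Weighting by the prior gives 1/6 · 4/7 = 2/21, 1/6 · 2/7 = 1/21, 1/6 · 4/35 = 2/105, 1/6 · 1/35 = 1/210, 1/6 · 0 = 0, 1/6 · 0 = 0; with total 1/6.
Hence P(r = 4 | data) = (1/210) / (1/6) = 1/35.

0.0286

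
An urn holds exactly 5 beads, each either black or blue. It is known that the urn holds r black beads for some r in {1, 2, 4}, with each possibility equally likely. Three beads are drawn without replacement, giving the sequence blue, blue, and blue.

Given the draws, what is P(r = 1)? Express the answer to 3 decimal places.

0.800

The likelihood of the observed sequence under each hypothesis: P(data | r = 1) = (4/5)(3/4)(2/3) = 2/5; P(data | r = 2) = (3/5)(2/4)(1/3) = 1/10; P(data | r = 4) = (1/5)(0/4) = 0.
The prior-weighted likelihoods are 1/3 · 2/5 = 2/15, 1/3 · 1/10 = 1/30, 1/3 · 0 = 0; with total 1/6.
Hence P(r = 1 | data) = (2/15) / (1/6) = 4/5.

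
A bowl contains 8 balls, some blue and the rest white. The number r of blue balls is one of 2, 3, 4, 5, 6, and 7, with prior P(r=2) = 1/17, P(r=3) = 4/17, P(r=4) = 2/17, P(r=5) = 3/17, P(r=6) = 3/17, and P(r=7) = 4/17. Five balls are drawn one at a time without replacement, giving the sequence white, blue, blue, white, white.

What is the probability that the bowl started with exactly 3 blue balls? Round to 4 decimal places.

0.5505

Compute the likelihood of the observed sequence for each case: P(data | r = 2) = (6/8)(2/7)(1/6)(5/5)(4/4) = 0.035714; P(data | r = 3) = (5/8)(3/7)(2/6)(4/5)(3/4) = 0.053571; P(data | r = 4) = (4/8)(4/7)(3/6)(3/5)(2/4) = 0.042857; P(data | r = 5) = (3/8)(5/7)(4/6)(2/5)(1/4) = 0.017857; P(data | r = 6) = (2/8)(6/7)(5/6)(1/5)(0/4) = 0; P(data | r = 7) = (1/8)(7/7)(6/6)(0/5) = 0.
The prior-weighted likelihoods are 1/17 · 0.035714 = 0.0021008, 4/17 · 0.053571 = 0.012605, 2/17 · 0.042857 = 0.005042, 3/17 · 0.017857 = 0.0031513, 3/17 · 0 = 0, 4/17 · 0 = 0; these sum to 0.022899.
So P(r = 3 | data) = (0.012605) / (0.022899) = 0.55046.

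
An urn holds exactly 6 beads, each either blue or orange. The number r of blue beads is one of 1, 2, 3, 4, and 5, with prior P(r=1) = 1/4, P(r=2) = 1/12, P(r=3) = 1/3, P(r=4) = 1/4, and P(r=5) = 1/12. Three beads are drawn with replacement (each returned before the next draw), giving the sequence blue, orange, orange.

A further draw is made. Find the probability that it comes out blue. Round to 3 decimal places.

0.423

Under each hypothesis, the probability of the observed sequence is: P(data | r = 1) = (1/6)(5/6)(5/6) = 0.11574; P(data | r = 2) = (2/6)(4/6)(4/6) = 0.14815; P(data | r = 3) = (3/6)(3/6)(3/6) = 0.125; P(data | r = 4) = (4/6)(2/6)(2/6) = 0.074074; P(data | r = 5) = (5/6)(1/6)(1/6) = 0.023148.
The prior-weighted likelihoods are 1/4 · 0.11574 = 0.028935, 1/12 · 0.14815 = 0.012346, 1/3 · 0.125 = 0.041667, 1/4 · 0.074074 = 0.018519, 1/12 · 0.023148 = 0.001929; with total 0.1034.
Dividing through by the total gives posterior P(r = 1 | data) = 0.27985, P(r = 2 | data) = 0.1194, P(r = 3 | data) = 0.40299, P(r = 4 | data) = 0.1791, P(r = 5 | data) = 0.018657.
Averaging over the posterior, P(blue next | data) = (1/6)(0.27985) + (1/3)(0.1194) + (1/2)(0.40299) + (2/3)(0.1791) + (5/6)(0.018657) = 0.42289.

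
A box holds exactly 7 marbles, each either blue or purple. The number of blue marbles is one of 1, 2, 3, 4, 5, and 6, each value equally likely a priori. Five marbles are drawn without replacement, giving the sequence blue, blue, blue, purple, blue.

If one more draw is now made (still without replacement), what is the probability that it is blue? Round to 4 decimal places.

0.7143

Under each hypothesis, the probability of the observed sequence is: P(data | r = 1) = (1/7)(0/6) = 0; P(data | r = 2) = (2/7)(1/6)(0/5) = 0; P(data | r = 3) = (3/7)(2/6)(1/5)(4/4)(0/3) = 0; P(data | r = 4) = (4/7)(3/6)(2/5)(3/4)(1/3) = 1/35; P(data | r = 5) = (5/7)(4/6)(3/5)(2/4)(2/3) = 2/21; P(data | r = 6) = (6/7)(5/6)(4/5)(1/4)(3/3) = 1/7.
Multiplying each by its prior: 1/6 · 0 = 0, 1/6 · 0 = 0, 1/6 · 0 = 0, 1/6 · 1/35 = 1/210, 1/6 · 2/21 = 1/63, 1/6 · 1/7 = 1/42; these sum to 2/45.
The posterior is then P(r = 1 | data) = 0, P(r = 2 | data) = 0, P(r = 3 | data) = 0, P(r = 4 | data) = 3/28, P(r = 5 | data) = 5/14, P(r = 6 | data) = 15/28.
Averaging over the posterior, P(blue next | data) = (0)(3/28) + (1/2)(5/14) + (1)(15/28) = 5/7.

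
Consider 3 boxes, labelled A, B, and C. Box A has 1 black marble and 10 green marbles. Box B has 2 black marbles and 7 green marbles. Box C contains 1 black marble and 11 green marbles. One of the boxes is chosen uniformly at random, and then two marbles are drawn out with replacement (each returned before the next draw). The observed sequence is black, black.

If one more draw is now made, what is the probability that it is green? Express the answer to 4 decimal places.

0.8095

Compute the likelihood of the observed sequence for each case: P(data | box A) = (1/11)(1/11) = 0.0082645; P(data | box B) = (2/9)(2/9) = 0.049383; P(data | box C) = (1/12)(1/12) = 0.0069444.
Multiplying each by its prior: 1/3 · 0.0082645 = 0.0027548, 1/3 · 0.049383 = 0.016461, 1/3 · 0.0069444 = 0.0023148; summing to 0.021531.
The posterior is then P(box A | data) = 0.12795, P(box B | data) = 0.76454, P(box C | data) = 0.10751.
So P(green next | data) = Σ P(green next | H) P(H | data) = (10/11)(0.12795) + (7/9)(0.76454) + (11/12)(0.10751) = 0.80951.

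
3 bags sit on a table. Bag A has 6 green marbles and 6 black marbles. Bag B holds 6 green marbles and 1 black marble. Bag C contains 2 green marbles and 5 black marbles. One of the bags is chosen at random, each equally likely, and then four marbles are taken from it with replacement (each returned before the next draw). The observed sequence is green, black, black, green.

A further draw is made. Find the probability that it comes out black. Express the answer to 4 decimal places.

Compute the likelihood of the observed sequence for each case: P(data | bag A) = (6/12)(6/12)(6/12)(6/12) = 0.0625; P(data | bag B) = (6/7)(1/7)(1/7)(6/7) = 0.014994; P(data | bag C) = (2/7)(5/7)(5/7)(2/7) = 0.041649.
Weighting by the prior gives 1/3 · 0.0625 = 0.020833, 1/3 · 0.014994 = 0.0049979, 1/3 · 0.041649 = 0.013883; with total 0.039714.
The posterior is then P(bag A | data) = 0.52458, P(bag B | data) = 0.12585, P(bag C | data) = 0.34957.
So P(black next | data) = Σ P(black next | H) P(H | data) = (1/2)(0.52458) + (1/7)(0.12585) + (5/7)(0.34957) = 0.52996.

0.5300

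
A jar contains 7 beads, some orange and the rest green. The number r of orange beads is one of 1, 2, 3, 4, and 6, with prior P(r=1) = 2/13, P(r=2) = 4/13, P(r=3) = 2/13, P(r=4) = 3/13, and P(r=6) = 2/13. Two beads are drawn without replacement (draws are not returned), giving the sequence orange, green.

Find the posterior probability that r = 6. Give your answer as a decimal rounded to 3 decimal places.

The likelihood of the observed sequence under each hypothesis: P(data | r = 1) = (1/7)(6/6) = 1/7; P(data | r = 2) = (2/7)(5/6) = 5/21; P(data | r = 3) = (3/7)(4/6) = 2/7; P(data | r = 4) = (4/7)(3/6) = 2/7; P(data | r = 6) = (6/7)(1/6) = 1/7.
Multiplying each by its prior: 2/13 · 1/7 = 2/91, 4/13 · 5/21 = 20/273, 2/13 · 2/7 = 4/91, 3/13 · 2/7 = 6/91, 2/13 · 1/7 = 2/91; with total 62/273.
So P(r = 6 | data) = (2/91) / (62/273) = 3/31.

0.097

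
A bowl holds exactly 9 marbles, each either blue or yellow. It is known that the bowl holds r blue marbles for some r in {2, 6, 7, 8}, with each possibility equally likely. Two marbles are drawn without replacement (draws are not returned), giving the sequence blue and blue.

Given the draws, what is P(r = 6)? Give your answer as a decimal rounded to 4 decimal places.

Under each hypothesis, the probability of the observed sequence is: P(data | r = 2) = (2/9)(1/8) = 1/36; P(data | r = 6) = (6/9)(5/8) = 5/12; P(data | r = 7) = (7/9)(6/8) = 7/12; P(data | r = 8) = (8/9)(7/8) = 7/9.
Multiplying each by its prior: 1/4 · 1/36 = 1/144, 1/4 · 5/12 = 5/48, 1/4 · 7/12 = 7/48, 1/4 · 7/9 = 7/36; with total 65/144.
Hence P(r = 6 | data) = (5/48) / (65/144) = 3/13.

0.2308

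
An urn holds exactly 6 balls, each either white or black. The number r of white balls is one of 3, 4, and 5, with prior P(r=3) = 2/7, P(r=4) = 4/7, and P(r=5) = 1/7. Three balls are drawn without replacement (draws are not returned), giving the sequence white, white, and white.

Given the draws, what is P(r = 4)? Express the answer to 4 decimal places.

The likelihood of the observed sequence under each hypothesis: P(data | r = 3) = (3/6)(2/5)(1/4) = 1/20; P(data | r = 4) = (4/6)(3/5)(2/4) = 1/5; P(data | r = 5) = (5/6)(4/5)(3/4) = 1/2.
Weighting by the prior gives 2/7 · 1/20 = 1/70, 4/7 · 1/5 = 4/35, 1/7 · 1/2 = 1/14; summing to 1/5.
Therefore the posterior P(r = 4 | data) = (4/35) / (1/5) = 4/7.

0.5714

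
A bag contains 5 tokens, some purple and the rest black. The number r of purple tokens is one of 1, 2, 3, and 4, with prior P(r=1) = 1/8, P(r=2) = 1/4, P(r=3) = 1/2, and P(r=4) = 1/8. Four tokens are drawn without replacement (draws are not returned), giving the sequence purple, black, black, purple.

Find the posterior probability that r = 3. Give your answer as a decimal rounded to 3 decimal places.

Compute the likelihood of the observed sequence for each case: P(data | r = 1) = (1/5)(4/4)(3/3)(0/2) = 0; P(data | r = 2) = (2/5)(3/4)(2/3)(1/2) = 1/10; P(data | r = 3) = (3/5)(2/4)(1/3)(2/2) = 1/10; P(data | r = 4) = (4/5)(1/4)(0/3) = 0.
Weighting by the prior gives 1/8 · 0 = 0, 1/4 · 1/10 = 1/40, 1/2 · 1/10 = 1/20, 1/8 · 0 = 0; with total 3/40.
By Bayes' rule, P(r = 3 | data) = (1/20) / (3/40) = 2/3.

0.667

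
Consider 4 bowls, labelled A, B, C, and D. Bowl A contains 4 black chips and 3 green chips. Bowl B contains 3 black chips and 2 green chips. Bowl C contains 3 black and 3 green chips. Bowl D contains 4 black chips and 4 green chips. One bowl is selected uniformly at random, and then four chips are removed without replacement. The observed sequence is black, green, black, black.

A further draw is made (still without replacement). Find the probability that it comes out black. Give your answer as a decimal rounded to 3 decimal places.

0.146

Compute the likelihood of the observed sequence for each case: P(data | bowl A) = (4/7)(3/6)(3/5)(2/4) = 3/35; P(data | bowl B) = (3/5)(2/4)(2/3)(1/2) = 1/10; P(data | bowl C) = (3/6)(3/5)(2/4)(1/3) = 1/20; P(data | bowl D) = (4/8)(4/7)(3/6)(2/5) = 2/35.
Multiplying each by its prior: 1/4 · 3/35 = 3/140, 1/4 · 1/10 = 1/40, 1/4 · 1/20 = 1/80, 1/4 · 2/35 = 1/70; summing to 41/560.
Dividing through by the total gives posterior P(bowl A | data) = 12/41, P(bowl B | data) = 14/41, P(bowl C | data) = 7/41, P(bowl D | data) = 8/41.
The predictive probability is P(black next | data) = (1/3)(12/41) + (0)(14/41) + (0)(7/41) + (1/4)(8/41) = 6/41.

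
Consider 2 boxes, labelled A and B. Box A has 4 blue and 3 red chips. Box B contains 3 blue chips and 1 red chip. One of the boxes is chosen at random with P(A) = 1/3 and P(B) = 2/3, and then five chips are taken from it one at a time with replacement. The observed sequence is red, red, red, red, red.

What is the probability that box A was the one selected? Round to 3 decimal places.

For each hypothesis, P(data | H) works out to: P(data | box A) = (3/7)(3/7)(3/7)(3/7)(3/7) = 0.014458; P(data | box B) = (1/4)(1/4)(1/4)(1/4)(1/4) = 0.00097656.
Multiplying each by its prior: 1/3 · 0.014458 = 0.0048194, 2/3 · 0.00097656 = 0.00065104; these sum to 0.0054705.
By Bayes' rule, P(box A | data) = (0.0048194) / (0.0054705) = 0.88099.

0.881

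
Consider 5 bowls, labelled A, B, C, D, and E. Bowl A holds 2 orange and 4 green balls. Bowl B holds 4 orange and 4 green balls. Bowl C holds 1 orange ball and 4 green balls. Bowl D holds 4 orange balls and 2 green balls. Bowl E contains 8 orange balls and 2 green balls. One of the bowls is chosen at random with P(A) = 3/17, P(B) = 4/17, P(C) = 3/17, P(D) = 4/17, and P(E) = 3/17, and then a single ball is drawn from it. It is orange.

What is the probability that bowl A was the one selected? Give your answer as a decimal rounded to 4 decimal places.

0.1154

Under each hypothesis, the probability of this draw is: P(data | bowl A) = (2/6) = 1/3; P(data | bowl B) = (4/8) = 1/2; P(data | bowl C) = (1/5) = 1/5; P(data | bowl D) = (4/6) = 2/3; P(data | bowl E) = (8/10) = 4/5.
The prior-weighted likelihoods are 3/17 · 1/3 = 1/17, 4/17 · 1/2 = 2/17, 3/17 · 1/5 = 3/85, 4/17 · 2/3 = 8/51, 3/17 · 4/5 = 12/85; with total 26/51.
So P(bowl A | data) = (1/17) / (26/51) = 3/26.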